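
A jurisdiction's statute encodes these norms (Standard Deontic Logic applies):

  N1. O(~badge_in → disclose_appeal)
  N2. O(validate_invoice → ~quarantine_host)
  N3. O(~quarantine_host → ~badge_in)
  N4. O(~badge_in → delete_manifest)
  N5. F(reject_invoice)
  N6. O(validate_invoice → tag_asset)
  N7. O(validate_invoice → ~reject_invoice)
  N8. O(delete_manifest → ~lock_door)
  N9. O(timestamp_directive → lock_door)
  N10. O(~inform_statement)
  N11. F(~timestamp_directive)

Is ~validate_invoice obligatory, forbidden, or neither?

Obligatory

Premise 11 is F(~timestamp_directive), i.e. O(timestamp_directive).
Applying K to premise 9 (O(timestamp_directive → lock_door)) and O(timestamp_directive) yields O(lock_door).
Premise 8, O(delete_manifest → ~lock_door), contraposes to O(lock_door → ~delete_manifest); with O(lock_door) we get O(~delete_manifest).
Premise 4, O(~badge_in → delete_manifest), contraposes to O(~delete_manifest → badge_in); with O(~delete_manifest) we get O(badge_in).
Premise 3, O(~quarantine_host → ~badge_in), contraposes to O(badge_in → quarantine_host); with O(badge_in) we get O(quarantine_host).
Premise 2, O(validate_invoice → ~quarantine_host), contraposes to O(quarantine_host → ~validate_invoice); with O(quarantine_host) we get O(~validate_invoice).
Premises 1, 5, 6, 7, 10 do not contribute to this derivation.
Hence ~validate_invoice is obligatory.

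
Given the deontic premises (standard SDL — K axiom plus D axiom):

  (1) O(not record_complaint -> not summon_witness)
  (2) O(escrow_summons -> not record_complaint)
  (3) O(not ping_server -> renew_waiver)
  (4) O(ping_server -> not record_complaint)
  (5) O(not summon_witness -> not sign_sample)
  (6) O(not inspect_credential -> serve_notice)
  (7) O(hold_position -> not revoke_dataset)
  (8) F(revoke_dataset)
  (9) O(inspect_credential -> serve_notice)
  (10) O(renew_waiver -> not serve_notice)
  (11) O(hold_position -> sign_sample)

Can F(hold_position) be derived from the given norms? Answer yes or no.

Yes

By case analysis on inspect_credential: premise 9 gives O(inspect_credential -> serve_notice) and premise 6 gives O(not inspect_credential -> serve_notice), so O(serve_notice) either way.
Premise 10, O(renew_waiver -> not serve_notice), contraposes to O(serve_notice -> not renew_waiver); with O(serve_notice) we get O(not renew_waiver).
Premise 3, O(not ping_server -> renew_waiver), contraposes to O(not renew_waiver -> ping_server); with O(not renew_waiver) we get O(ping_server).
From O(ping_server) and premise 4, O(ping_server -> not record_complaint), we obtain O(not record_complaint).
From O(not record_complaint) and premise 1, O(not record_complaint -> not summon_witness), we obtain O(not summon_witness).
From O(not summon_witness) and premise 5, O(not summon_witness -> not sign_sample), we obtain O(not sign_sample).
Premise 11 is O(hold_position -> sign_sample); contrapositively O(not sign_sample -> not hold_position). Since O(not sign_sample) holds, K gives O(not hold_position).
Premises 2, 7, 8 do not contribute to this derivation.
So O(not hold_position) holds, i.e. F(hold_position). The claim follows.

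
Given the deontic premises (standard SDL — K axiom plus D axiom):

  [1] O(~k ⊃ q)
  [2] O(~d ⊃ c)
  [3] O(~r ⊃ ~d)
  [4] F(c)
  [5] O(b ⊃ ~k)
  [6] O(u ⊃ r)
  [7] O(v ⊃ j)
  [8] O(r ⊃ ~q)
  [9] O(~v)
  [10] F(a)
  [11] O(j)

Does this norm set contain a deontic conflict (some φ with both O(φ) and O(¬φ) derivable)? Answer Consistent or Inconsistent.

Premise 7 is O(v ⊃ j); even if O(j) held, inferring O(v) would be affirming the consequent — invalid.
So O(v) is not derivable, and the apparent clash with O(~v) does not arise.
A world satisfying every obligation exists (e.g. a=false, b=false, c=false, d=true, j=true, k=true, q=false, r=true, u=false, v=false); no atom is both obligatory and forbidden, so the set is consistent.

Consistent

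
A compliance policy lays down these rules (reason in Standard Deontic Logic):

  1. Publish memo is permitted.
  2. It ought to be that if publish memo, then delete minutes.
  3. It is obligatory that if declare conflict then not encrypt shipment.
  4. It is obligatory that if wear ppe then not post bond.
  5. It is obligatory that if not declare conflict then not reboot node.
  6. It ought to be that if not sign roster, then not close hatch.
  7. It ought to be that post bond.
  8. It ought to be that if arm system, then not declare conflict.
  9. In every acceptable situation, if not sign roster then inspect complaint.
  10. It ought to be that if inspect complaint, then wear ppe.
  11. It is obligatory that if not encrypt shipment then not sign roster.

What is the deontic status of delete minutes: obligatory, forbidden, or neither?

Neither

Premise 2 is O(publish_memo → delete_minutes), but O(publish_memo) is not derivable from the premises (the permission P(publish_memo) asserts only ¬O(¬publish_memo), not O(publish_memo)), so it does not yield O(delete_minutes).
No premise or chain of K-axiom applications forces O(delete_minutes), and none forces O(¬delete_minutes). So delete_minutes is neither obligatory nor forbidden under these norms.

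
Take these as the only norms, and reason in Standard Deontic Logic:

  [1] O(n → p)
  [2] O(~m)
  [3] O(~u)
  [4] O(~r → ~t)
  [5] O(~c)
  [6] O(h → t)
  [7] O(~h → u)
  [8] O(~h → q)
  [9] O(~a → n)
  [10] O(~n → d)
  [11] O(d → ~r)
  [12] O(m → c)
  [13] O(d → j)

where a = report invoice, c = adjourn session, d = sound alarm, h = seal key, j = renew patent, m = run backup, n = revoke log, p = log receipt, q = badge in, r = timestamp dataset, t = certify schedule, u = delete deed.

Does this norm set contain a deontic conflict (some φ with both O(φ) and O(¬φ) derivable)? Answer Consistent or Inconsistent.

Consistent

Premise 12 is O(m → c), but O(m) is not derivable from the premises, so it does not yield O(c).
So O(c) is not derivable, and the apparent clash with O(~c) does not arise.
A world satisfying every obligation exists (e.g. a=false, c=false, d=false, h=true, j=false, m=false, n=true, p=true, q=false, r=true, t=true, u=false); no atom is both obligatory and forbidden, so the set is consistent.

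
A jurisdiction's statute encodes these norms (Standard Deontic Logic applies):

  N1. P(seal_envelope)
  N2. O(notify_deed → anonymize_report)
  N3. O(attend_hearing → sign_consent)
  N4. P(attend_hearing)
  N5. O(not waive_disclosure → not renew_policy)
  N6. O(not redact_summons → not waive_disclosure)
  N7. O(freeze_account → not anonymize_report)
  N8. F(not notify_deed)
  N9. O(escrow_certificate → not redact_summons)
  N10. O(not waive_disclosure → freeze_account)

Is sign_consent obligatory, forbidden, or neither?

Neither

Premise 3 is O(attend_hearing → sign_consent), but O(attend_hearing) is not derivable from the premises (the permission P(attend_hearing) asserts only not O(not attend_hearing), not O(attend_hearing)), so it does not yield O(sign_consent).
No premise or chain of K-axiom applications forces O(sign_consent), and none forces O(not sign_consent). So sign_consent is neither obligatory nor forbidden under these norms.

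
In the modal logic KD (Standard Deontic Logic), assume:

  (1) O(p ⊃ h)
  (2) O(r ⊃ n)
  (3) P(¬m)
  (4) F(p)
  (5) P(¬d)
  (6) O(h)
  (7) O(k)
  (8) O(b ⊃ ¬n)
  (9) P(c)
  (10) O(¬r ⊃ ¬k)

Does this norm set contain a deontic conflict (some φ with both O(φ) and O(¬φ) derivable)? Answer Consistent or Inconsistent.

Consistent

Premise 1 is O(p ⊃ h); even if O(h) held, inferring O(p) would be affirming the consequent — invalid.
So O(p) is not derivable, and the apparent clash with O(¬p) does not arise.
A world satisfying every obligation exists (e.g. b=false, c=false, d=false, h=true, k=true, m=false, n=true, p=false, r=true); no atom is both obligatory and forbidden, so the set is consistent.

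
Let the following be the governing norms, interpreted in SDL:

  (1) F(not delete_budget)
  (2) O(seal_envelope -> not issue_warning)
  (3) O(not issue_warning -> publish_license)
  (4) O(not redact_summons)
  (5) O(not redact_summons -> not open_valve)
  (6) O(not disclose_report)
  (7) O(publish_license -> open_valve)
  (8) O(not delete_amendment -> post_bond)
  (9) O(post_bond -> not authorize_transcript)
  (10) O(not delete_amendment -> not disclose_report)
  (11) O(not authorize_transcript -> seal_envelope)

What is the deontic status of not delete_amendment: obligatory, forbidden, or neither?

Forbidden

Premise 4 states O(not redact_summons) outright.
With premise 5, O(not redact_summons -> not open_valve), the K-axiom yields O(not open_valve).
The contrapositive of premise 7 (O(publish_license -> open_valve)) is O(not open_valve -> not publish_license), and O(not open_valve) is already established, so O(not publish_license).
The contrapositive of premise 3 (O(not issue_warning -> publish_license)) is O(not publish_license -> issue_warning), and O(not publish_license) is already established, so O(issue_warning).
Premise 2 is O(seal_envelope -> not issue_warning); contrapositively O(issue_warning -> not seal_envelope). Since O(issue_warning) holds, K gives O(not seal_envelope).
Premise 11, O(not authorize_transcript -> seal_envelope), contraposes to O(not seal_envelope -> authorize_transcript); with O(not seal_envelope) we get O(authorize_transcript).
Premise 9, O(post_bond -> not authorize_transcript), contraposes to O(authorize_transcript -> not post_bond); with O(authorize_transcript) we get O(not post_bond).
The contrapositive of premise 8 (O(not delete_amendment -> post_bond)) is O(not post_bond -> delete_amendment), and O(not post_bond) is already established, so O(delete_amendment).
Premises 1, 6, 10 do not contribute to this derivation.
Thus O(delete_amendment), which is F(not delete_amendment): not delete_amendment is forbidden.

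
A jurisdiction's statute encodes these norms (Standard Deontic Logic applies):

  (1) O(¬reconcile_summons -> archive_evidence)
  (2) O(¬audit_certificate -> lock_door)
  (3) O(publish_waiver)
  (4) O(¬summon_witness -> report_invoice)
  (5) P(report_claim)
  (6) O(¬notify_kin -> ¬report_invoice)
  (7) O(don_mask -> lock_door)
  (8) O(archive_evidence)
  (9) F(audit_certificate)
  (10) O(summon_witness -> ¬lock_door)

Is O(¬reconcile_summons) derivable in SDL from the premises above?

No

Premise 1 is O(¬reconcile_summons -> archive_evidence); even if O(archive_evidence) held, inferring O(¬reconcile_summons) would be affirming the consequent — invalid.
No other premise forces O(¬reconcile_summons). An ideal world satisfying every premise can still have ¬reconcile_summons false, so O(¬reconcile_summons) is not derivable.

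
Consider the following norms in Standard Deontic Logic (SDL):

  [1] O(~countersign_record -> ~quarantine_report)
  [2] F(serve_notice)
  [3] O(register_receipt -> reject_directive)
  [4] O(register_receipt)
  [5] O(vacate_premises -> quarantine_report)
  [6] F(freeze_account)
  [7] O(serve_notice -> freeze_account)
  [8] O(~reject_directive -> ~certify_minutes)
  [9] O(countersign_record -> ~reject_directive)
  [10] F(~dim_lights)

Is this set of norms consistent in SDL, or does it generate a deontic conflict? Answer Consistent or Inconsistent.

Consistent

Premise 7 is O(serve_notice -> freeze_account), but O(serve_notice) is not derivable from the premises, so it does not yield O(freeze_account).
So O(freeze_account) is not derivable, and the apparent clash with O(~freeze_account) does not arise.
A world satisfying every obligation exists (e.g. certify_minutes=false, countersign_record=false, dim_lights=true, freeze_account=false, quarantine_report=false, register_receipt=true, reject_directive=true, serve_notice=false, vacate_premises=false); no atom is both obligatory and forbidden, so the set is consistent.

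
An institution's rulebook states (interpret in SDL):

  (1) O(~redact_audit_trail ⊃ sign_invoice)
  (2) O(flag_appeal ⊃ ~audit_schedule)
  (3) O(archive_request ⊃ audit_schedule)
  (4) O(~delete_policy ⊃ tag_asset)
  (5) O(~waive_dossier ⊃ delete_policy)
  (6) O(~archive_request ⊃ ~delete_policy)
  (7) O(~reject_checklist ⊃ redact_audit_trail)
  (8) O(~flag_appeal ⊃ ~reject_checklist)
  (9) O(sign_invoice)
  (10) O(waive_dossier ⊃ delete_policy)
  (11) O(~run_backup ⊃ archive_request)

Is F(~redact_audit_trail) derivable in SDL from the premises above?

Yes

Premises 10 and 5 are O(waive_dossier ⊃ delete_policy) and O(~waive_dossier ⊃ delete_policy); every ideal world satisfies waive_dossier or ~waive_dossier, so in either case delete_policy holds — hence O(delete_policy).
Premise 6 is O(~archive_request ⊃ ~delete_policy); contrapositively O(delete_policy ⊃ archive_request). Since O(delete_policy) holds, K gives O(archive_request).
Premise 3 is O(archive_request ⊃ audit_schedule); since O(archive_request), deontic closure gives O(audit_schedule).
The contrapositive of premise 2 (O(flag_appeal ⊃ ~audit_schedule)) is O(audit_schedule ⊃ ~flag_appeal), and O(audit_schedule) is already established, so O(~flag_appeal).
Applying K to premise 8 (O(~flag_appeal ⊃ ~reject_checklist)) and O(~flag_appeal) yields O(~reject_checklist).
With premise 7, O(~reject_checklist ⊃ redact_audit_trail), the K-axiom yields O(redact_audit_trail).
Premises 1, 4, 9, 11 do not contribute to this derivation.
So O(redact_audit_trail) holds, i.e. F(~redact_audit_trail). The claim follows.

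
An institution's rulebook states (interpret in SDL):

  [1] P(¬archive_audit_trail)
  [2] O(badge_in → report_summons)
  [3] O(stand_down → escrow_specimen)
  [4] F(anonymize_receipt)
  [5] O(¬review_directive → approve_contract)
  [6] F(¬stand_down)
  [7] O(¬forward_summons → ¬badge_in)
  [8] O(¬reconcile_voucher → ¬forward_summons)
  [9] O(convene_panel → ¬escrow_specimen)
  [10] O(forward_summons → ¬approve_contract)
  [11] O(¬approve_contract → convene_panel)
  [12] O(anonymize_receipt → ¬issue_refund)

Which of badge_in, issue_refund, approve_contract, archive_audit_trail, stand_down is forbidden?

badge_in

Premise 6, F(¬stand_down), is equivalent to O(stand_down).
Applying K to premise 3 (O(stand_down → escrow_specimen)) and O(stand_down) yields O(escrow_specimen).
Premise 9 is O(convene_panel → ¬escrow_specimen); contrapositively O(escrow_specimen → ¬convene_panel). Since O(escrow_specimen) holds, K gives O(¬convene_panel).
Premise 11 is O(¬approve_contract → convene_panel); contrapositively O(¬convene_panel → approve_contract). Since O(¬convene_panel) holds, K gives O(approve_contract).
Premise 10, O(forward_summons → ¬approve_contract), contraposes to O(approve_contract → ¬forward_summons); with O(approve_contract) we get O(¬forward_summons).
From O(¬forward_summons) and premise 7, O(¬forward_summons → ¬badge_in), we obtain O(¬badge_in).
So O(¬badge_in) holds, i.e. badge_in is forbidden. None of the other listed options is forbidden under the premises.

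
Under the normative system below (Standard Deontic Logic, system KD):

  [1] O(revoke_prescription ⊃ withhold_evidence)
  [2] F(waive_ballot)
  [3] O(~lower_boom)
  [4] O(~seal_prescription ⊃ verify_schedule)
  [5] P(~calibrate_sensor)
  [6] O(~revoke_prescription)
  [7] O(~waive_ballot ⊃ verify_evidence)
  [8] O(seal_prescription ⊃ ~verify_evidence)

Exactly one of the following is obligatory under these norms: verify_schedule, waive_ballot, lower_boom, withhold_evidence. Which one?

Premise 2, F(waive_ballot), is equivalent to O(~waive_ballot).
With premise 7, O(~waive_ballot ⊃ verify_evidence), the K-axiom yields O(verify_evidence).
Premise 8 is O(seal_prescription ⊃ ~verify_evidence); contrapositively O(verify_evidence ⊃ ~seal_prescription). Since O(verify_evidence) holds, K gives O(~seal_prescription).
Applying K to premise 4 (O(~seal_prescription ⊃ verify_schedule)) and O(~seal_prescription) yields O(verify_schedule).
So O(verify_schedule) holds — verify_schedule is obligatory. None of the other listed options is made obligatory by any chain of premises.

verify_schedule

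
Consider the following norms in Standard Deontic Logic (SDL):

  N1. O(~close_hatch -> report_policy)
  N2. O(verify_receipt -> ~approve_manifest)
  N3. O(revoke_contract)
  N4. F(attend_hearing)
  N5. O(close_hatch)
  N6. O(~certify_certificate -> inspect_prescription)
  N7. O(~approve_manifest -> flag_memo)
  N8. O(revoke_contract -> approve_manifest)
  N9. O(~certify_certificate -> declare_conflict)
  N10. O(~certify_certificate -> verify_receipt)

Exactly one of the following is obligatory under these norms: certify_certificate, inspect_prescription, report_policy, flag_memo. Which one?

certify_certificate

Premise 3 states O(revoke_contract) outright.
Premise 8 is O(revoke_contract -> approve_manifest); since O(revoke_contract), deontic closure gives O(approve_manifest).
Premise 2 is O(verify_receipt -> ~approve_manifest); contrapositively O(approve_manifest -> ~verify_receipt). Since O(approve_manifest) holds, K gives O(~verify_receipt).
The contrapositive of premise 10 (O(~certify_certificate -> verify_receipt)) is O(~verify_receipt -> certify_certificate), and O(~verify_receipt) is already established, so O(certify_certificate).
So O(certify_certificate) holds — certify_certificate is obligatory. None of the other listed options is made obligatory by any chain of premises.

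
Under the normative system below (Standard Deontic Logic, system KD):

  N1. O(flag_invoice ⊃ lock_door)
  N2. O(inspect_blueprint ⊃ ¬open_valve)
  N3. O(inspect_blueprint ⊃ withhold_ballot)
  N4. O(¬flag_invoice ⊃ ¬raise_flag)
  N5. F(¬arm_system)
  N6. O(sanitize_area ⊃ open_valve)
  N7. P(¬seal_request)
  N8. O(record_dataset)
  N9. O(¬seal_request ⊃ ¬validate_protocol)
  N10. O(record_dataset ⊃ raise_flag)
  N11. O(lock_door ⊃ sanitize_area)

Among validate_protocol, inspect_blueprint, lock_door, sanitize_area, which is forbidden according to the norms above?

From premise 8 we have O(record_dataset).
With premise 10, O(record_dataset ⊃ raise_flag), the K-axiom yields O(raise_flag).
Premise 4 is O(¬flag_invoice ⊃ ¬raise_flag); contrapositively O(raise_flag ⊃ flag_invoice). Since O(raise_flag) holds, K gives O(flag_invoice).
Premise 1 is O(flag_invoice ⊃ lock_door); since O(flag_invoice), deontic closure gives O(lock_door).
With premise 11, O(lock_door ⊃ sanitize_area), the K-axiom yields O(sanitize_area).
With premise 6, O(sanitize_area ⊃ open_valve), the K-axiom yields O(open_valve).
Premise 2, O(inspect_blueprint ⊃ ¬open_valve), contraposes to O(open_valve ⊃ ¬inspect_blueprint); with O(open_valve) we get O(¬inspect_blueprint).
So O(¬inspect_blueprint) holds, i.e. inspect_blueprint is forbidden. None of the other listed options is forbidden under the premises.

inspect_blueprint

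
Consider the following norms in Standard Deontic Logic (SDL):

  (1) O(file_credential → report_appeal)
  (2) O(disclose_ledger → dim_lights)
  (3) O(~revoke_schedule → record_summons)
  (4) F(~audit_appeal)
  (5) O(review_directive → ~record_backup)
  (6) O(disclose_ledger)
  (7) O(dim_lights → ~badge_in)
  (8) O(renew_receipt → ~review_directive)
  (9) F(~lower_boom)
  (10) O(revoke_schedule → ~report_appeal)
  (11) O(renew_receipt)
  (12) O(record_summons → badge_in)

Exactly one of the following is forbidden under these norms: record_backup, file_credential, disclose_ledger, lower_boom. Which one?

file_credential

From premise 6 we have O(disclose_ledger).
With premise 2, O(disclose_ledger → dim_lights), the K-axiom yields O(dim_lights).
Applying K to premise 7 (O(dim_lights → ~badge_in)) and O(dim_lights) yields O(~badge_in).
Premise 12 is O(record_summons → badge_in); contrapositively O(~badge_in → ~record_summons). Since O(~badge_in) holds, K gives O(~record_summons).
Premise 3 is O(~revoke_schedule → record_summons); contrapositively O(~record_summons → revoke_schedule). Since O(~record_summons) holds, K gives O(revoke_schedule).
Premise 10 is O(revoke_schedule → ~report_appeal); since O(revoke_schedule), deontic closure gives O(~report_appeal).
Premise 1 is O(file_credential → report_appeal); contrapositively O(~report_appeal → ~file_credential). Since O(~report_appeal) holds, K gives O(~file_credential).
So O(~file_credential) holds, i.e. file_credential is forbidden. None of the other listed options is forbidden under the premises.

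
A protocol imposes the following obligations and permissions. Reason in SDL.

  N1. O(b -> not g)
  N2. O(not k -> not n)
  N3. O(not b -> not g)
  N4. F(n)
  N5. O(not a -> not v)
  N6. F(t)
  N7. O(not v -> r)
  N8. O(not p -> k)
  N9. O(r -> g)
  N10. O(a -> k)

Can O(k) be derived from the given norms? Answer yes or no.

By case analysis on not b: premise 3 gives O(not b -> not g) and premise 1 gives O(b -> not g), so O(not g) either way.
Premise 9 is O(r -> g); contrapositively O(not g -> not r). Since O(not g) holds, K gives O(not r).
Premise 7 is O(not v -> r); contrapositively O(not r -> v). Since O(not r) holds, K gives O(v).
Premise 5 is O(not a -> not v); contrapositively O(v -> a). Since O(v) holds, K gives O(a).
Premise 10 is O(a -> k); since O(a), deontic closure gives O(k).
Premises 2, 4, 6, 8 do not contribute to this derivation.
So O(k) follows.

Yes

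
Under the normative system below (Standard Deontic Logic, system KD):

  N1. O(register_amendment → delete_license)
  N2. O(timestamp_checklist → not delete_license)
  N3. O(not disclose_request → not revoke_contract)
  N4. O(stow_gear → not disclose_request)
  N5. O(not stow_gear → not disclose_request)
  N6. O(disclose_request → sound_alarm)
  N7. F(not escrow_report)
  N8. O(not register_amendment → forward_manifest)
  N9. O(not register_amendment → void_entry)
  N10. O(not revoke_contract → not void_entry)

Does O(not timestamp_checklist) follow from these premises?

By case analysis on not stow_gear: premise 5 gives O(not stow_gear → not disclose_request) and premise 4 gives O(stow_gear → not disclose_request), so O(not disclose_request) either way.
Premise 3 is O(not disclose_request → not revoke_contract); since O(not disclose_request), deontic closure gives O(not revoke_contract).
Premise 10 is O(not revoke_contract → not void_entry); since O(not revoke_contract), deontic closure gives O(not void_entry).
The contrapositive of premise 9 (O(not register_amendment → void_entry)) is O(not void_entry → register_amendment), and O(not void_entry) is already established, so O(register_amendment).
Applying K to premise 1 (O(register_amendment → delete_license)) and O(register_amendment) yields O(delete_license).
Premise 2 is O(timestamp_checklist → not delete_license); contrapositively O(delete_license → not timestamp_checklist). Since O(delete_license) holds, K gives O(not timestamp_checklist).
Premises 6, 7, 8 do not contribute to this derivation.
So O(not timestamp_checklist) follows.

Yes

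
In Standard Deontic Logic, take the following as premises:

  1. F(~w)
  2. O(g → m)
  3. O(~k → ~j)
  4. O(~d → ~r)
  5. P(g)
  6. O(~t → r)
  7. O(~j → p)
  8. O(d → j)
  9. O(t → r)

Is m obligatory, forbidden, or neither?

Premise 2 is O(g → m), but O(g) is not derivable from the premises (the permission P(g) asserts only ~O(~g), not O(g)), so it does not yield O(m).
No premise or chain of K-axiom applications forces O(m), and none forces O(~m). So m is neither obligatory nor forbidden under these norms.

Neither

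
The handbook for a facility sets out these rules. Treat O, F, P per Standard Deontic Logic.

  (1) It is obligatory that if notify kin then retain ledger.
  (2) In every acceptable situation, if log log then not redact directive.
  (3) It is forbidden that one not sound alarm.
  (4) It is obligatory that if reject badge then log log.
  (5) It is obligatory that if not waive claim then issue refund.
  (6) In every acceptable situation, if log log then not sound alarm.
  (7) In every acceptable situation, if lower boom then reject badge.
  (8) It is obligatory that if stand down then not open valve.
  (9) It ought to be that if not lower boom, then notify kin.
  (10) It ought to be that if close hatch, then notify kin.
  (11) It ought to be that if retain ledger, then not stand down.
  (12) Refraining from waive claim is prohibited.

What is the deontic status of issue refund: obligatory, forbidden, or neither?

Neither

Premise 5 is O(¬waive_claim → issue_refund), but O(¬waive_claim) is not derivable from the premises, so it does not yield O(issue_refund).
No premise or chain of K-axiom applications forces O(issue_refund), and none forces O(¬issue_refund). So issue_refund is neither obligatory nor forbidden under these norms.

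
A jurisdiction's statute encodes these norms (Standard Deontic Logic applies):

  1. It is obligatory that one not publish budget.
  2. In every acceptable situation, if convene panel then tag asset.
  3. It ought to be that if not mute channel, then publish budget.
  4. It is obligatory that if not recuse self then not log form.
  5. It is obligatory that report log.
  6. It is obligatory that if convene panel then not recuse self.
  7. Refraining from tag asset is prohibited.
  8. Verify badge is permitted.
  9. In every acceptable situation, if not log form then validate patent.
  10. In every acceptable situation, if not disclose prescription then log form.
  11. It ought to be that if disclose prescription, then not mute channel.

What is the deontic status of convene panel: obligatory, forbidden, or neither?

Forbidden

Premise 1 states O(¬publish_budget) outright.
Premise 3 is O(¬mute_channel → publish_budget); contrapositively O(¬publish_budget → mute_channel). Since O(¬publish_budget) holds, K gives O(mute_channel).
Premise 11, O(disclose_prescription → ¬mute_channel), contraposes to O(mute_channel → ¬disclose_prescription); with O(mute_channel) we get O(¬disclose_prescription).
From O(¬disclose_prescription) and premise 10, O(¬disclose_prescription → log_form), we obtain O(log_form).
Premise 4, O(¬recuse_self → ¬log_form), contraposes to O(log_form → recuse_self); with O(log_form) we get O(recuse_self).
Premise 6, O(convene_panel → ¬recuse_self), contraposes to O(recuse_self → ¬convene_panel); with O(recuse_self) we get O(¬convene_panel).
Premises 2, 5, 7, 8, 9 do not contribute to this derivation.
Thus O(¬convene_panel), which is F(convene_panel): convene_panel is forbidden.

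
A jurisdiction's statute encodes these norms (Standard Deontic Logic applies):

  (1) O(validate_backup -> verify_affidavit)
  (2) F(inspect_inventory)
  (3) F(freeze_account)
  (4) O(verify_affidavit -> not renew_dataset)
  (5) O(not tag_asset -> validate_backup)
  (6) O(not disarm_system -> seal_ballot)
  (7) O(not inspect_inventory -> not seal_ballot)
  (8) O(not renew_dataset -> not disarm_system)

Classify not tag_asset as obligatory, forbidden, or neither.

Premise 2 is F(inspect_inventory), i.e. O(not inspect_inventory).
From O(not inspect_inventory) and premise 7, O(not inspect_inventory -> not seal_ballot), we obtain O(not seal_ballot).
The contrapositive of premise 6 (O(not disarm_system -> seal_ballot)) is O(not seal_ballot -> disarm_system), and O(not seal_ballot) is already established, so O(disarm_system).
Premise 8, O(not renew_dataset -> not disarm_system), contraposes to O(disarm_system -> renew_dataset); with O(disarm_system) we get O(renew_dataset).
Premise 4 is O(verify_affidavit -> not renew_dataset); contrapositively O(renew_dataset -> not verify_affidavit). Since O(renew_dataset) holds, K gives O(not verify_affidavit).
Premise 1, O(validate_backup -> verify_affidavit), contraposes to O(not verify_affidavit -> not validate_backup); with O(not verify_affidavit) we get O(not validate_backup).
The contrapositive of premise 5 (O(not tag_asset -> validate_backup)) is O(not validate_backup -> tag_asset), and O(not validate_backup) is already established, so O(tag_asset).
Premise 3 does not contribute to this derivation.
Thus O(tag_asset), which is F(not tag_asset): not tag_asset is forbidden.

Forbidden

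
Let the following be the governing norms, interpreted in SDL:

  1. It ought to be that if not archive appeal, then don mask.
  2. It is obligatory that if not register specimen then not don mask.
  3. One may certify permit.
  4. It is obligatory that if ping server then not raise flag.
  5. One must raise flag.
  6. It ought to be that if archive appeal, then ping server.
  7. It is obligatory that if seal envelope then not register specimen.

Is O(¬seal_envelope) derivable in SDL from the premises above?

Yes

From premise 5 we have O(raise_flag).
The contrapositive of premise 4 (O(ping_server → ¬raise_flag)) is O(raise_flag → ¬ping_server), and O(raise_flag) is already established, so O(¬ping_server).
Premise 6, O(archive_appeal → ping_server), contraposes to O(¬ping_server → ¬archive_appeal); with O(¬ping_server) we get O(¬archive_appeal).
From O(¬archive_appeal) and premise 1, O(¬archive_appeal → don_mask), we obtain O(don_mask).
Premise 2, O(¬register_specimen → ¬don_mask), contraposes to O(don_mask → register_specimen); with O(don_mask) we get O(register_specimen).
The contrapositive of premise 7 (O(seal_envelope → ¬register_specimen)) is O(register_specimen → ¬seal_envelope), and O(register_specimen) is already established, so O(¬seal_envelope).
Premise 3 does not contribute to this derivation.
So O(¬seal_envelope) follows.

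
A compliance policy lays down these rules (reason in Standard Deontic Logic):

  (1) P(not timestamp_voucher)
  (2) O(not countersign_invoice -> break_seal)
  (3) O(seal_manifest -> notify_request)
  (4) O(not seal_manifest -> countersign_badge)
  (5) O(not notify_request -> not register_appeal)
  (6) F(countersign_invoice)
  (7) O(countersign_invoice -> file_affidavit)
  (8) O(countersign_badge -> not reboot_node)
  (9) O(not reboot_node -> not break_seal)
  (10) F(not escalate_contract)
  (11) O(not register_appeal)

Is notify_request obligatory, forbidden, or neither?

F(countersign_invoice) at premise 6 means O(not countersign_invoice).
Applying K to premise 2 (O(not countersign_invoice -> break_seal)) and O(not countersign_invoice) yields O(break_seal).
Premise 9 is O(not reboot_node -> not break_seal); contrapositively O(break_seal -> reboot_node). Since O(break_seal) holds, K gives O(reboot_node).
Premise 8 is O(countersign_badge -> not reboot_node); contrapositively O(reboot_node -> not countersign_badge). Since O(reboot_node) holds, K gives O(not countersign_badge).
Premise 4, O(not seal_manifest -> countersign_badge), contraposes to O(not countersign_badge -> seal_manifest); with O(not countersign_badge) we get O(seal_manifest).
Premise 3 is O(seal_manifest -> notify_request); since O(seal_manifest), deontic closure gives O(notify_request).
Premises 1, 5, 7, 10, 11 do not contribute to this derivation.
Hence notify_request is obligatory.

Obligatory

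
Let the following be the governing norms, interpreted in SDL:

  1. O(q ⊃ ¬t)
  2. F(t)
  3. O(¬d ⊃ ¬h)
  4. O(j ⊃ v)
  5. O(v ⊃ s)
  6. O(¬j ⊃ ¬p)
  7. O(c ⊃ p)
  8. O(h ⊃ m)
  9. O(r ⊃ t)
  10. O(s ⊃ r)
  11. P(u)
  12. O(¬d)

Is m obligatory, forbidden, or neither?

Neither

Premise 8 is O(h ⊃ m), but O(h) is not derivable from the premises, so it does not yield O(m).
No premise or chain of K-axiom applications forces O(m), and none forces O(¬m). So m is neither obligatory nor forbidden under these norms.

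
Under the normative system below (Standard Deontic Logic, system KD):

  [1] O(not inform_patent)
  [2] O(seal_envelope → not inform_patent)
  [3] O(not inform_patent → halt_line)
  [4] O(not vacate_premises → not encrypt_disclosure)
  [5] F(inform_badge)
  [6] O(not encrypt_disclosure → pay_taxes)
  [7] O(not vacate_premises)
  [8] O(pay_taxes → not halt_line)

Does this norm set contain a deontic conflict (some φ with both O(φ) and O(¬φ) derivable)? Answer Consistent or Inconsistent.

Premise 1 states O(not inform_patent) outright.
Premise 3 is O(not inform_patent → halt_line); since O(not inform_patent), deontic closure gives O(halt_line).
Premise 8 is O(pay_taxes → not halt_line); contrapositively O(halt_line → not pay_taxes). Since O(halt_line) holds, K gives O(not pay_taxes).
The contrapositive of premise 6 (O(not encrypt_disclosure → pay_taxes)) is O(not pay_taxes → encrypt_disclosure), and O(not pay_taxes) is already established, so O(encrypt_disclosure).
The contrapositive of premise 4 (O(not vacate_premises → not encrypt_disclosure)) is O(encrypt_disclosure → vacate_premises), and O(encrypt_disclosure) is already established, so O(vacate_premises).
However, premise 7 gives O(not vacate_premises).
We now have both O(vacate_premises) and O(not vacate_premises) — vacate_premises is simultaneously obligatory and forbidden, violating the D-axiom.

Inconsistent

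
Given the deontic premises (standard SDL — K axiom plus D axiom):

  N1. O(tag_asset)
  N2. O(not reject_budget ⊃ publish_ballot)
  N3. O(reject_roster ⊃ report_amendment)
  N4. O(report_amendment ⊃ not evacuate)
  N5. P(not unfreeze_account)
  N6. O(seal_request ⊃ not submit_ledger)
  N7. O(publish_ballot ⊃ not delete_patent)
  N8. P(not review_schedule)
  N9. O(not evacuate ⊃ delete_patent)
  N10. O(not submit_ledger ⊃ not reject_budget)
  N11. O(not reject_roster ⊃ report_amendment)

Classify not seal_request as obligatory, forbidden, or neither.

By case analysis on reject_roster: premise 3 gives O(reject_roster ⊃ report_amendment) and premise 11 gives O(not reject_roster ⊃ report_amendment), so O(report_amendment) either way.
Premise 4 is O(report_amendment ⊃ not evacuate); since O(report_amendment), deontic closure gives O(not evacuate).
From O(not evacuate) and premise 9, O(not evacuate ⊃ delete_patent), we obtain O(delete_patent).
The contrapositive of premise 7 (O(publish_ballot ⊃ not delete_patent)) is O(delete_patent ⊃ not publish_ballot), and O(delete_patent) is already established, so O(not publish_ballot).
The contrapositive of premise 2 (O(not reject_budget ⊃ publish_ballot)) is O(not publish_ballot ⊃ reject_budget), and O(not publish_ballot) is already established, so O(reject_budget).
The contrapositive of premise 10 (O(not submit_ledger ⊃ not reject_budget)) is O(reject_budget ⊃ submit_ledger), and O(reject_budget) is already established, so O(submit_ledger).
The contrapositive of premise 6 (O(seal_request ⊃ not submit_ledger)) is O(submit_ledger ⊃ not seal_request), and O(submit_ledger) is already established, so O(not seal_request).
Premises 1, 5, 8 do not contribute to this derivation.
Hence not seal_request is obligatory.

Obligatory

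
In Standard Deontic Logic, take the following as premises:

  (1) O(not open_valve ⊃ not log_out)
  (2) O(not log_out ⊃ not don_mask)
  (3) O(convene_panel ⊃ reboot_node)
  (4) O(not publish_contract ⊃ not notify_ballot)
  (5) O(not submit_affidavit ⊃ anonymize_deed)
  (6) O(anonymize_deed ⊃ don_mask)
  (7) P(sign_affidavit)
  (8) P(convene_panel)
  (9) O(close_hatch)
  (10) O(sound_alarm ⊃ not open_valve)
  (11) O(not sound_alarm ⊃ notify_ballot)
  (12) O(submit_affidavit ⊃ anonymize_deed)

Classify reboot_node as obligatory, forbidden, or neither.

Neither

Premise 3 is O(convene_panel ⊃ reboot_node), but O(convene_panel) is not derivable from the premises (the permission P(convene_panel) asserts only not O(not convene_panel), not O(convene_panel)), so it does not yield O(reboot_node).
No premise or chain of K-axiom applications forces O(reboot_node), and none forces O(not reboot_node). So reboot_node is neither obligatory nor forbidden under these norms.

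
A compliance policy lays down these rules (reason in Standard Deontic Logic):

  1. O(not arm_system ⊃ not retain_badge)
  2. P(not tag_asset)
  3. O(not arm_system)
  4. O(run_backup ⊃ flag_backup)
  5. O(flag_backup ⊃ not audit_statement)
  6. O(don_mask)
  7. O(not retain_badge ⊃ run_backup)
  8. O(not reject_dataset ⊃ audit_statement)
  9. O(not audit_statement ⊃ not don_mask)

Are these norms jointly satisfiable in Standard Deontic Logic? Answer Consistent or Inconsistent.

Inconsistent

Premise 6 states O(don_mask) outright.
The contrapositive of premise 9 (O(not audit_statement ⊃ not don_mask)) is O(don_mask ⊃ audit_statement), and O(don_mask) is already established, so O(audit_statement).
Premise 5, O(flag_backup ⊃ not audit_statement), contraposes to O(audit_statement ⊃ not flag_backup); with O(audit_statement) we get O(not flag_backup).
Premise 4 is O(run_backup ⊃ flag_backup); contrapositively O(not flag_backup ⊃ not run_backup). Since O(not flag_backup) holds, K gives O(not run_backup).
Premise 7 is O(not retain_badge ⊃ run_backup); contrapositively O(not run_backup ⊃ retain_badge). Since O(not run_backup) holds, K gives O(retain_badge).
Premise 1 is O(not arm_system ⊃ not retain_badge); contrapositively O(retain_badge ⊃ arm_system). Since O(retain_badge) holds, K gives O(arm_system).
However, premise 3 gives O(not arm_system).
We now have both O(arm_system) and O(not arm_system) — arm_system is simultaneously obligatory and forbidden, violating the D-axiom.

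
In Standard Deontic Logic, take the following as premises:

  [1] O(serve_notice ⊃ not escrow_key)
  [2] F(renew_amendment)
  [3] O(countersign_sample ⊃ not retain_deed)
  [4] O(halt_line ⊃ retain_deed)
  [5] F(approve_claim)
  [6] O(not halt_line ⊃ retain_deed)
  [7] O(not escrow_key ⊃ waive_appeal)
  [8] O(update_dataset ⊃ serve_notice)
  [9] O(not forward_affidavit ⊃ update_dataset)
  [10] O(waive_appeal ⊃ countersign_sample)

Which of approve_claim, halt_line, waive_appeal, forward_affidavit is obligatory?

forward_affidavit

Premises 6 and 4 cover both cases: O(not halt_line ⊃ retain_deed) and O(halt_line ⊃ retain_deed). Since not halt_line ∨ halt_line is a tautology, O(retain_deed) follows.
Premise 3, O(countersign_sample ⊃ not retain_deed), contraposes to O(retain_deed ⊃ not countersign_sample); with O(retain_deed) we get O(not countersign_sample).
Premise 10, O(waive_appeal ⊃ countersign_sample), contraposes to O(not countersign_sample ⊃ not waive_appeal); with O(not countersign_sample) we get O(not waive_appeal).
Premise 7 is O(not escrow_key ⊃ waive_appeal); contrapositively O(not waive_appeal ⊃ escrow_key). Since O(not waive_appeal) holds, K gives O(escrow_key).
Premise 1 is O(serve_notice ⊃ not escrow_key); contrapositively O(escrow_key ⊃ not serve_notice). Since O(escrow_key) holds, K gives O(not serve_notice).
Premise 8 is O(update_dataset ⊃ serve_notice); contrapositively O(not serve_notice ⊃ not update_dataset). Since O(not serve_notice) holds, K gives O(not update_dataset).
Premise 9 is O(not forward_affidavit ⊃ update_dataset); contrapositively O(not update_dataset ⊃ forward_affidavit). Since O(not update_dataset) holds, K gives O(forward_affidavit).
So O(forward_affidavit) holds — forward_affidavit is obligatory. None of the other listed options is made obligatory by any chain of premises.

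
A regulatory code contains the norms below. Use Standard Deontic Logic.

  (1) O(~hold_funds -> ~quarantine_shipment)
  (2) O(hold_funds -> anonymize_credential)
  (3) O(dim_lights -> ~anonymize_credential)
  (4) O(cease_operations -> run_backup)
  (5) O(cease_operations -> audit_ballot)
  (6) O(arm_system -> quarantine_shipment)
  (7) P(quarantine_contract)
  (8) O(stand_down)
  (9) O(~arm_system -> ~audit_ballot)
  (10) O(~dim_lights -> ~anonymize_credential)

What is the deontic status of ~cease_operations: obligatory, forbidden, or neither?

Obligatory

Premises 3 and 10 are O(dim_lights -> ~anonymize_credential) and O(~dim_lights -> ~anonymize_credential); every ideal world satisfies dim_lights or ~dim_lights, so in either case ~anonymize_credential holds — hence O(~anonymize_credential).
Premise 2 is O(hold_funds -> anonymize_credential); contrapositively O(~anonymize_credential -> ~hold_funds). Since O(~anonymize_credential) holds, K gives O(~hold_funds).
From O(~hold_funds) and premise 1, O(~hold_funds -> ~quarantine_shipment), we obtain O(~quarantine_shipment).
Premise 6, O(arm_system -> quarantine_shipment), contraposes to O(~quarantine_shipment -> ~arm_system); with O(~quarantine_shipment) we get O(~arm_system).
Premise 9 is O(~arm_system -> ~audit_ballot); since O(~arm_system), deontic closure gives O(~audit_ballot).
Premise 5 is O(cease_operations -> audit_ballot); contrapositively O(~audit_ballot -> ~cease_operations). Since O(~audit_ballot) holds, K gives O(~cease_operations).
Premises 4, 7, 8 do not contribute to this derivation.
Hence ~cease_operations is obligatory.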